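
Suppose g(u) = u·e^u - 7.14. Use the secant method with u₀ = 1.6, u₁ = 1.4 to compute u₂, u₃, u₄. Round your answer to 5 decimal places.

1.53016, 1.53693, 1.53632

g(1.6) = 0.7848519, g(1.4) = -1.4627200
u₂ = 1.4000000 − (-1.4627200)·(1.4000000 − 1.6000000) / (-1.4627200 − 0.7848519) = 1.4000000 − (0.2925440)/(-2.2475719) = 1.5301600
g(1.5301600) = -0.0723196
u₃ = 1.5301600 − (-0.0723196)·(1.5301600 − 1.4000000) / (-0.0723196 − (-1.4627200)) = 1.5301600 − (-0.0094131)/(1.3904005) = 1.5369301
g(1.5369301) = 0.0071743
u₄ = 1.5369301 − 0.0071743·(1.5369301 − 1.5301600) / (0.0071743 − (-0.0723196)) = 1.5369301 − (0.0000486)/(0.0794939) = 1.5363191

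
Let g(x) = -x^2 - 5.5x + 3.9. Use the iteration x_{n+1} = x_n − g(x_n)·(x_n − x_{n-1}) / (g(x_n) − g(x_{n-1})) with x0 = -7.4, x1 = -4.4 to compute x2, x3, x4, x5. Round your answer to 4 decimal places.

g(-7.4) = -10.160000, g(-4.4) = 8.740000
x2 = -4.400000 − 8.740000·(-4.400000 − (-7.400000)) / (8.740000 − (-10.160000)) = -4.400000 − (26.220000)/(18.900000) = -5.787302
g(-5.787302) = 2.237299
x3 = -5.787302 − 2.237299·(-5.787302 − (-4.400000)) / (2.237299 − 8.740000) = -5.787302 − (-3.103809)/(-6.502701) = -6.264612
g(-6.264612) = -0.889999
x4 = -6.264612 − (-0.889999)·(-6.264612 − (-5.787302)) / (-0.889999 − 2.237299) = -6.264612 − (0.424806)/(-3.127298) = -6.128774
g(-6.128774) = 0.046385
x5 = -6.128774 − 0.046385·(-6.128774 − (-6.264612)) / (0.046385 − (-0.889999)) = -6.128774 − (0.006301)/(0.936384) = -6.135503

-5.7873, -6.2646, -6.1288, -6.1355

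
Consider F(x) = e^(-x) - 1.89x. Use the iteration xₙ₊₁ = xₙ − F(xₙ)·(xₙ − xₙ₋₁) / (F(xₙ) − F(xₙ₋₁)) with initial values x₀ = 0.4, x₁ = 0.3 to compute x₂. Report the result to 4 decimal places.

0.3670

F(0.4) = -0.085680, F(0.3) = 0.173818
x₂ = 0.300000 − 0.173818·(0.300000 − 0.400000) / (0.173818 − (-0.085680)) = 0.300000 − (-0.017382)/(0.259498) = 0.366982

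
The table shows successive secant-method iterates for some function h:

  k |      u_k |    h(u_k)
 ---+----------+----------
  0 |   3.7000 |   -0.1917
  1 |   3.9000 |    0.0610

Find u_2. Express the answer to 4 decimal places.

3.8517

u_2 = 3.9000 − 0.0610·(3.9000 − 3.7000) / (0.0610 − (-0.1917))
   = 3.9000 − (0.012200)/(0.252700) = 3.851721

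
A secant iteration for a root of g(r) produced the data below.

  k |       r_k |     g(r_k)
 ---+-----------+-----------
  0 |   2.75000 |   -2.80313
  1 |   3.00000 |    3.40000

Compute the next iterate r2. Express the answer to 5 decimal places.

r2 = 3.00000 − 3.40000·(3.00000 − 2.75000) / (3.40000 − (-2.80313))
   = 3.00000 − (0.8500000)/(6.2031300) = 2.8629724

2.86297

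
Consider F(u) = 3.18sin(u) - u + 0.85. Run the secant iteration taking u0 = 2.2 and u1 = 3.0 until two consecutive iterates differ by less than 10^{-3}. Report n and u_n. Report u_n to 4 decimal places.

F(2.2) = 1.221019, F(3.0) = -1.701238
u2 = 3.000000 − (-1.701238)·(0.800000)/(-2.922257) = 2.534267;  |Δ| = 0.465733
F(2.534267) = 0.130473
u3 = 2.534267 − 0.130473·(-0.465733)/(1.831712) = 2.567442;  |Δ| = 0.033174
F(2.567442) = 0.009687
u4 = 2.567442 − 0.009687·(0.033174)/(-0.120786) = 2.570102;  |Δ| = 0.002661
F(2.570102) = -0.000084
u5 = 2.570102 − (-0.000084)·(0.002661)/(-0.009771) = 2.570079;  |Δ| = 0.000023
|u5 − u4| = 0.000023 < 10^{-3}

n = 5, u_n = 2.5701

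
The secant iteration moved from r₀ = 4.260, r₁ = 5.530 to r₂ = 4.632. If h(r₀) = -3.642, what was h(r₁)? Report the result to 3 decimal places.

The secant line through (4.260, -3.642) and (5.530, h(r₁)) crosses zero at r₂ = 4.632.
So (4.260, -3.642), (5.530, h(r₁)), (4.632, 0) are collinear:
h(r₁) = -3.642 · (5.530 − 4.632) / (4.260 − 4.632) = -3.642 · (0.89800)/(-0.37200) = 8.79171

8.792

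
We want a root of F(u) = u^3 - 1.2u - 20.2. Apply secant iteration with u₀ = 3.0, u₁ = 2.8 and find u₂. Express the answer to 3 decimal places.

2.867

F(3.0) = 3.20000, F(2.8) = -1.60800
u₂ = 2.80000 − (-1.60800)·(2.80000 − 3.00000) / (-1.60800 − 3.20000) = 2.80000 − (0.32160)/(-4.80800) = 2.86689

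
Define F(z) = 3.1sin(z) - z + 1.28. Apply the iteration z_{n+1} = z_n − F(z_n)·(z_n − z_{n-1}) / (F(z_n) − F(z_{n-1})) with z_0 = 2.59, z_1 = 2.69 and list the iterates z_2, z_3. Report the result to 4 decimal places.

2.6746, 2.6749

F(2.59) = 0.314537, F(2.69) = -0.057163
z_2 = 2.690000 − (-0.057163)·(2.690000 − 2.590000) / (-0.057163 − 0.314537) = 2.690000 − (-0.005716)/(-0.371700) = 2.674621
F(2.674621) = 0.000949
z_3 = 2.674621 − 0.000949·(2.674621 − 2.690000) / (0.000949 − (-0.057163)) = 2.674621 − (-0.000015)/(0.058112) = 2.674872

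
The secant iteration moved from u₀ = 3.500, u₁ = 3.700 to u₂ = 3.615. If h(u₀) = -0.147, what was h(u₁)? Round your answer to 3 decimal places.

0.109

The secant line through (3.500, -0.147) and (3.700, h(u₁)) crosses zero at u₂ = 3.615.
So (3.500, -0.147), (3.700, h(u₁)), (3.615, 0) are collinear:
h(u₁) = -0.147 · (3.700 − 3.615) / (3.500 − 3.615) = -0.147 · (0.08500)/(-0.11500) = 0.10865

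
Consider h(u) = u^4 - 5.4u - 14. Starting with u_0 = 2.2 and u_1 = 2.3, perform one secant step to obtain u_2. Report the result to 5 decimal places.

h(2.2) = -2.4544000, h(2.3) = 1.5641000
u_2 = 2.3000000 − 1.5641000·(2.3000000 − 2.2000000) / (1.5641000 − (-2.4544000)) = 2.3000000 − (0.1564100)/(4.0185000) = 2.2610775

2.26108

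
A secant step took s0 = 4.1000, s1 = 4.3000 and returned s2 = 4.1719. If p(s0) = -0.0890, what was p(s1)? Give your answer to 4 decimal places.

The secant line through (4.1000, -0.0890) and (4.3000, p(s1)) crosses zero at s2 = 4.1719.
So (4.1000, -0.0890), (4.3000, p(s1)), (4.1719, 0) are collinear:
p(s1) = -0.0890 · (4.3000 − 4.1719) / (4.1000 − 4.1719) = -0.0890 · (0.128100)/(-0.071900) = 0.158566

0.1586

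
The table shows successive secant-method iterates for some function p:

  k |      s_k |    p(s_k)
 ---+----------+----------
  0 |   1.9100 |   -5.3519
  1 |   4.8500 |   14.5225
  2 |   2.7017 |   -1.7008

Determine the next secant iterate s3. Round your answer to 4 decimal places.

2.9269

s3 = 2.7017 − (-1.7008)·(2.7017 − 4.8500) / (-1.7008 − 14.5225)
   = 2.7017 − (3.653829)/(-16.223300) = 2.926921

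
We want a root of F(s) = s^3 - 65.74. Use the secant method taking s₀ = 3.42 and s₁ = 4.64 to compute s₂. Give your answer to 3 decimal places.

F(3.42) = -25.73831, F(4.64) = 34.15734
s₂ = 4.64000 − 34.15734·(4.64000 − 3.42000) / (34.15734 − (-25.73831)) = 4.64000 − (41.67196)/(59.89566) = 3.94426

3.944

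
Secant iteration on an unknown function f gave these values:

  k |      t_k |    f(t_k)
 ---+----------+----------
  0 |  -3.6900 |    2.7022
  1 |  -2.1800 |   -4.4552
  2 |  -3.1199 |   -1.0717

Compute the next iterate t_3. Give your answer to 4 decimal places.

-3.4176

t_3 = -3.1199 − (-1.0717)·(-3.1199 − (-2.1800)) / (-1.0717 − (-4.4552))
   = -3.1199 − (1.007291)/(3.383500) = -3.417607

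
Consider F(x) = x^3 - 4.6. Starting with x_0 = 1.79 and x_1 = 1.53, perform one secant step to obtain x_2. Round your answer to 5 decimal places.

1.65294

F(1.79) = 1.1353390, F(1.53) = -1.0184230
x_2 = 1.5300000 − (-1.0184230)·(1.5300000 − 1.7900000) / (-1.0184230 − 1.1353390) = 1.5300000 − (0.2647900)/(-2.1537620) = 1.6529430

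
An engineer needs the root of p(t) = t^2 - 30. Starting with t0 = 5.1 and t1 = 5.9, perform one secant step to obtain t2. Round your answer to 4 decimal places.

5.4627

p(5.1) = -3.990000, p(5.9) = 4.810000
t2 = 5.900000 − 4.810000·(5.900000 − 5.100000) / (4.810000 − (-3.990000)) = 5.900000 − (3.848000)/(8.800000) = 5.462727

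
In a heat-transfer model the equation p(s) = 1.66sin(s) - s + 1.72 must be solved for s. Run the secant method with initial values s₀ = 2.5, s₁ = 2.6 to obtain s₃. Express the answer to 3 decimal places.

p(2.5) = 0.21346, p(2.6) = -0.02427
s₂ = 2.60000 − (-0.02427)·(2.60000 − 2.50000) / (-0.02427 − 0.21346) = 2.60000 − (-0.00243)/(-0.23773) = 2.58979
p(2.58979) = 0.00042
s₃ = 2.58979 − 0.00042·(2.58979 − 2.60000) / (0.00042 − (-0.02427)) = 2.58979 − (0.00000)/(0.02468) = 2.58996

2.590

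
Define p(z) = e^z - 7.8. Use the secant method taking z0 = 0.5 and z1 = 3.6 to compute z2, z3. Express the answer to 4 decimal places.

1.0456, 1.4206

p(0.5) = -6.151279, p(3.6) = 28.798234
z2 = 3.600000 − 28.798234·(3.600000 − 0.500000) / (28.798234 − (-6.151279)) = 3.600000 − (89.274527)/(34.949513) = 1.045615
p(1.045615) = -4.954853
z3 = 1.045615 − (-4.954853)·(1.045615 − 3.600000) / (-4.954853 − 28.798234) = 1.045615 − (12.656605)/(-33.753088) = 1.420591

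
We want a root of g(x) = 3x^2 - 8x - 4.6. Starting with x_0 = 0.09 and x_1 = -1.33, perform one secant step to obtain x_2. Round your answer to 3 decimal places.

g(0.09) = -5.29570, g(-1.33) = 11.34670
x_2 = -1.33000 − 11.34670·(-1.33000 − 0.09000) / (11.34670 − (-5.29570)) = -1.33000 − (-16.11231)/(16.64240) = -0.36185

-0.362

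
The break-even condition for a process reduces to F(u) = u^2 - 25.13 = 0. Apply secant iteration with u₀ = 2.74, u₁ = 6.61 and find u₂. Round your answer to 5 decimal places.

4.62475

F(2.74) = -17.6224000, F(6.61) = 18.5621000
u₂ = 6.6100000 − 18.5621000·(6.6100000 − 2.7400000) / (18.5621000 − (-17.6224000)) = 6.6100000 − (71.8353270)/(36.1845000) = 4.6247487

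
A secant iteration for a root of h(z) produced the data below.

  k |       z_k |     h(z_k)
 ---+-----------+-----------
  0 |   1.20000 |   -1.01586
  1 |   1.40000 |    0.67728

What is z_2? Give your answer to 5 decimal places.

z_2 = 1.40000 − 0.67728·(1.40000 − 1.20000) / (0.67728 − (-1.01586))
   = 1.40000 − (0.1354560)/(1.6931400) = 1.3199972

1.32000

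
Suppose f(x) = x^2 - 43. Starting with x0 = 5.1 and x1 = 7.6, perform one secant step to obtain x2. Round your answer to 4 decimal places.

f(5.1) = -16.990000, f(7.6) = 14.760000
x2 = 7.600000 − 14.760000·(7.600000 − 5.100000) / (14.760000 − (-16.990000)) = 7.600000 − (36.900000)/(31.750000) = 6.437795

6.4378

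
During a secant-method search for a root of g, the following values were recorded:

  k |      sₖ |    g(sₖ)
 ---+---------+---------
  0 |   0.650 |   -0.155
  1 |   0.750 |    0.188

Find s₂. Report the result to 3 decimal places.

s₂ = 0.750 − 0.188·(0.750 − 0.650) / (0.188 − (-0.155))
   = 0.750 − (0.01880)/(0.34300) = 0.69519

0.695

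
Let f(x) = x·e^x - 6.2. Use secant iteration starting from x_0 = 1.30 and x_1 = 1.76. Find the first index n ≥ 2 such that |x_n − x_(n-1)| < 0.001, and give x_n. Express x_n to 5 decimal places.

n = 5, x_n = 1.45177

f(1.30) = -1.4299143, f(1.76) = 4.0298898
x_2 = 1.7600000 − 4.0298898·(0.4600000)/(5.4598041) = 1.4204733;  |Δ| = 0.3395267
f(1.4204733) = -0.3205488
x_3 = 1.4204733 − (-0.3205488)·(-0.3395267)/(-4.3504387) = 1.4454903;  |Δ| = 0.0250170
f(1.4454903) = -0.0654370
x_4 = 1.4454903 − (-0.0654370)·(0.0250170)/(0.2551119) = 1.4519072;  |Δ| = 0.0064169
f(1.4519072) = 0.0014630
x_5 = 1.4519072 − 0.0014630·(0.0064169)/(0.0669000) = 1.4517669;  |Δ| = 0.0001403
|x_5 − x_4| = 0.0001403 < 0.001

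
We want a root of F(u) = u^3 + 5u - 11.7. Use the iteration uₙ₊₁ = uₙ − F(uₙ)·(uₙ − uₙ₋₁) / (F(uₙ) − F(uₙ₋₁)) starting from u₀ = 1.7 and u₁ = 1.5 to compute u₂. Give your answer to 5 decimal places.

F(1.7) = 1.7130000, F(1.5) = -0.8250000
u₂ = 1.5000000 − (-0.8250000)·(1.5000000 − 1.7000000) / (-0.8250000 − 1.7130000) = 1.5000000 − (0.1650000)/(-2.5380000) = 1.5650118

1.56501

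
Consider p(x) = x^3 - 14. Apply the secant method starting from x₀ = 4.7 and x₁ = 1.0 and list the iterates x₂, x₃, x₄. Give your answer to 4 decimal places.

p(4.7) = 89.823000, p(1.0) = -13.000000
x₂ = 1.000000 − (-13.000000)·(1.000000 − 4.700000) / (-13.000000 − 89.823000) = 1.000000 − (48.100000)/(-102.823000) = 1.467794
p(1.467794) = -10.837755
x₃ = 1.467794 − (-10.837755)·(1.467794 − 1.000000) / (-10.837755 − (-13.000000)) = 1.467794 − (-5.069839)/(2.162245) = 3.812505
p(3.812505) = 41.415504
x₄ = 3.812505 − 41.415504·(3.812505 − 1.467794) / (41.415504 − (-10.837755)) = 3.812505 − (97.107384)/(52.253259) = 1.954106

1.4678, 3.8125, 1.9541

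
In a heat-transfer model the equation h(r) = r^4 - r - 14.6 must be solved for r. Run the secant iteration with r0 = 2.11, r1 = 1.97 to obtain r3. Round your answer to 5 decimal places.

h(2.11) = 3.1111944, h(1.97) = -1.5086152
r2 = 1.9700000 − (-1.5086152)·(1.9700000 − 2.1100000) / (-1.5086152 − 3.1111944) = 1.9700000 − (0.2112061)/(-4.6198096) = 2.0157175
h(2.0157175) = -0.1067976
r3 = 2.0157175 − (-0.1067976)·(2.0157175 − 1.9700000) / (-0.1067976 − (-1.5086152)) = 2.0157175 − (-0.0048825)/(1.4018176) = 2.0192005

2.01920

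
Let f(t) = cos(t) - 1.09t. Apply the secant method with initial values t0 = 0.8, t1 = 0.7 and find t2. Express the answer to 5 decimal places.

f(0.8) = -0.1752933, f(0.7) = 0.0018422
t2 = 0.7000000 − 0.0018422·(0.7000000 − 0.8000000) / (0.0018422 − (-0.1752933)) = 0.7000000 − (-0.0001842)/(0.1771355) = 0.7010400

0.70104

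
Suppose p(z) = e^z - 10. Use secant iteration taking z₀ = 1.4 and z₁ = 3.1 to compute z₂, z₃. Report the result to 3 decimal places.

p(1.4) = -5.94480, p(3.1) = 12.19795
z₂ = 3.10000 − 12.19795·(3.10000 − 1.40000) / (12.19795 − (-5.94480)) = 3.10000 − (20.73652)/(18.14275) = 1.95704
p(1.95704) = -2.92169
z₃ = 1.95704 − (-2.92169)·(1.95704 − 3.10000) / (-2.92169 − 12.19795) = 1.95704 − (3.33938)/(-15.11964) = 2.17790

1.957, 2.178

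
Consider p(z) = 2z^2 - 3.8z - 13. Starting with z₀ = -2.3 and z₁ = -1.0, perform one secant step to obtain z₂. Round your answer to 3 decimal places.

p(-2.3) = 6.32000, p(-1.0) = -7.20000
z₂ = -1.00000 − (-7.20000)·(-1.00000 − (-2.30000)) / (-7.20000 − 6.32000) = -1.00000 − (-9.36000)/(-13.52000) = -1.69231

-1.692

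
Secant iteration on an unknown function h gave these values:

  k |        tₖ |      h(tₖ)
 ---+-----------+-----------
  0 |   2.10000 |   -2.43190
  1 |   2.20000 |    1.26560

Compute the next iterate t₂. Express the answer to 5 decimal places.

2.16577

t₂ = 2.20000 − 1.26560·(2.20000 − 2.10000) / (1.26560 − (-2.43190))
   = 2.20000 − (0.1265600)/(3.6975000) = 2.1657715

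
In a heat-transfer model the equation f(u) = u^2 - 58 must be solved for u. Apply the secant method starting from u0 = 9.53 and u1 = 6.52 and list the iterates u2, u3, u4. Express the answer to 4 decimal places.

7.4851, 7.6260, 7.6157

f(9.53) = 32.820900, f(6.52) = -15.489600
u2 = 6.520000 − (-15.489600)·(6.520000 − 9.530000) / (-15.489600 − 32.820900) = 6.520000 − (46.623696)/(-48.310500) = 7.485084
f(7.485084) = -1.973516
u3 = 7.485084 − (-1.973516)·(7.485084 − 6.520000) / (-1.973516 − (-15.489600)) = 7.485084 − (-1.904609)/(13.516084) = 7.625998
f(7.625998) = 0.155851
u4 = 7.625998 − 0.155851·(7.625998 − 7.485084) / (0.155851 − (-1.973516)) = 7.625998 − (0.021962)/(2.129367) = 7.615685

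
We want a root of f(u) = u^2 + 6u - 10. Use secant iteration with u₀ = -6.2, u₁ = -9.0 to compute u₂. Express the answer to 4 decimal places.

f(-6.2) = -8.760000, f(-9.0) = 17.000000
u₂ = -9.000000 − 17.000000·(-9.000000 − (-6.200000)) / (17.000000 − (-8.760000)) = -9.000000 − (-47.600000)/(25.760000) = -7.152174

-7.1522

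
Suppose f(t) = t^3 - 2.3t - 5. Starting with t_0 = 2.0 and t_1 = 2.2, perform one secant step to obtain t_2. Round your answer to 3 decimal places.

f(2.0) = -1.60000, f(2.2) = 0.58800
t_2 = 2.20000 − 0.58800·(2.20000 − 2.00000) / (0.58800 − (-1.60000)) = 2.20000 − (0.11760)/(2.18800) = 2.14625

2.146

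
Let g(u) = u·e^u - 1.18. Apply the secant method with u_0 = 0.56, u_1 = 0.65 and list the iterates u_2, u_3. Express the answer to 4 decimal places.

g(0.56) = -0.199623, g(0.65) = 0.065102
u_2 = 0.650000 − 0.065102·(0.650000 − 0.560000) / (0.065102 − (-0.199623)) = 0.650000 − (0.005859)/(0.264725) = 0.627867
g(0.627867) = -0.003622
u_3 = 0.627867 − (-0.003622)·(0.627867 − 0.650000) / (-0.003622 − 0.065102) = 0.627867 − (0.000080)/(-0.068723) = 0.629034

0.6279, 0.6290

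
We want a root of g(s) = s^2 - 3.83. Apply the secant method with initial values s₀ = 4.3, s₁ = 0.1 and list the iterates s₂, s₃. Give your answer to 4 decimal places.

g(4.3) = 14.660000, g(0.1) = -3.820000
s₂ = 0.100000 − (-3.820000)·(0.100000 − 4.300000) / (-3.820000 − 14.660000) = 0.100000 − (16.044000)/(-18.480000) = 0.968182
g(0.968182) = -2.892624
s₃ = 0.968182 − (-2.892624)·(0.968182 − 0.100000) / (-2.892624 − (-3.820000)) = 0.968182 − (-2.511324)/(0.927376) = 3.676170

0.9682, 3.6762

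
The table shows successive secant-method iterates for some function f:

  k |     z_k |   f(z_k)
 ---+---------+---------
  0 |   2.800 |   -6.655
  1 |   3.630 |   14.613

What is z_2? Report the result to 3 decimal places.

z_2 = 3.630 − 14.613·(3.630 − 2.800) / (14.613 − (-6.655))
   = 3.630 − (12.12879)/(21.26800) = 3.05972

3.060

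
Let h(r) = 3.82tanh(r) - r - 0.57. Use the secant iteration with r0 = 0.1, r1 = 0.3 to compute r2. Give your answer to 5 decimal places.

h(0.1) = -0.2892683, h(0.3) = 0.2428142
r2 = 0.3000000 − 0.2428142·(0.3000000 − 0.1000000) / (0.2428142 − (-0.2892683)) = 0.3000000 − (0.0485628)/(0.5320824) = 0.2087306

0.20873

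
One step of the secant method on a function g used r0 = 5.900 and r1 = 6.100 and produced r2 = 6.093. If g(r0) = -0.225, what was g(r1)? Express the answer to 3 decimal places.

0.008

The secant line through (5.900, -0.225) and (6.100, g(r1)) crosses zero at r2 = 6.093.
So (5.900, -0.225), (6.100, g(r1)), (6.093, 0) are collinear:
g(r1) = -0.225 · (6.100 − 6.093) / (5.900 − 6.093) = -0.225 · (0.00700)/(-0.19300) = 0.00816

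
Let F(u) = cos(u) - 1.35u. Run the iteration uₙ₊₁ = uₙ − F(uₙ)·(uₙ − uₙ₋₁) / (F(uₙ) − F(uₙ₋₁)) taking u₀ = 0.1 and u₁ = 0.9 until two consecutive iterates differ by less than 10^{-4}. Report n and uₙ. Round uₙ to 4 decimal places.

n = 5, uₙ = 0.6080

F(0.1) = 0.860004, F(0.9) = -0.593390
u₂ = 0.900000 − (-0.593390)·(0.800000)/(-1.453394) = 0.573377;  |Δ| = 0.326623
F(0.573377) = 0.066015
u₃ = 0.573377 − 0.066015·(-0.326623)/(0.659405) = 0.606076;  |Δ| = 0.032699
F(0.606076) = 0.003687
u₄ = 0.606076 − 0.003687·(0.032699)/(-0.062328) = 0.608010;  |Δ| = 0.001934
F(0.608010) = -0.000028
u₅ = 0.608010 − (-0.000028)·(0.001934)/(-0.003714) = 0.607996;  |Δ| = 0.000014
|u₅ − u₄| = 0.000014 < 10^{-4}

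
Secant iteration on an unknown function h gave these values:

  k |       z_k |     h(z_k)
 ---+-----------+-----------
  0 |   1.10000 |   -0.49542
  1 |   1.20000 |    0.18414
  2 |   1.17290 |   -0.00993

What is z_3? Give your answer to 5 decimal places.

z_3 = 1.17290 − (-0.00993)·(1.17290 − 1.20000) / (-0.00993 − 0.18414)
   = 1.17290 − (0.0002691)/(-0.1940700) = 1.1742866

1.17429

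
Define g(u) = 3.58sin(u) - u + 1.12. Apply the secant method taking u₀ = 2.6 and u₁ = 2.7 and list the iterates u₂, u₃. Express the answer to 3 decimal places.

g(2.6) = 0.36549, g(2.7) = -0.04998
u₂ = 2.70000 − (-0.04998)·(2.70000 − 2.60000) / (-0.04998 − 0.36549) = 2.70000 − (-0.00500)/(-0.41547) = 2.68797
g(2.68797) = 0.00087
u₃ = 2.68797 − 0.00087·(2.68797 − 2.70000) / (0.00087 − (-0.04998)) = 2.68797 − (-0.00001)/(0.05085) = 2.68818

2.688, 2.688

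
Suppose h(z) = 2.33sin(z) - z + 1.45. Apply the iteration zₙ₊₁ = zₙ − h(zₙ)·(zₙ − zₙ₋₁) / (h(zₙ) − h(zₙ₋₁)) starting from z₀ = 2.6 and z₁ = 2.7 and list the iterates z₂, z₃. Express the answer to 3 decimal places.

2.617, 2.617

h(2.6) = 0.05112, h(2.7) = -0.25420
z₂ = 2.70000 − (-0.25420)·(2.70000 − 2.60000) / (-0.25420 − 0.05112) = 2.70000 − (-0.02542)/(-0.30532) = 2.61674
h(2.61674) = 0.00078
z₃ = 2.61674 − 0.00078·(2.61674 − 2.70000) / (0.00078 − (-0.25420)) = 2.61674 − (-0.00007)/(0.25499) = 2.61700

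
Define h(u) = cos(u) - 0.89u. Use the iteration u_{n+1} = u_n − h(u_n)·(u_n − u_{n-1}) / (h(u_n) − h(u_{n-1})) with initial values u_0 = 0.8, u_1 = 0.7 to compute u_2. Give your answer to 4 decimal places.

0.7903

h(0.8) = -0.015293, h(0.7) = 0.141842
u_2 = 0.700000 − 0.141842·(0.700000 − 0.800000) / (0.141842 − (-0.015293)) = 0.700000 − (-0.014184)/(0.157135) = 0.790267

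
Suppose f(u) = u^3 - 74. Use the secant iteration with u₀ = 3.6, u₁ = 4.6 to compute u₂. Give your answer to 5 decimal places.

f(3.6) = -27.3440000, f(4.6) = 23.3360000
u₂ = 4.6000000 − 23.3360000·(4.6000000 − 3.6000000) / (23.3360000 − (-27.3440000)) = 4.6000000 − (23.3360000)/(50.6800000) = 4.1395422

4.13954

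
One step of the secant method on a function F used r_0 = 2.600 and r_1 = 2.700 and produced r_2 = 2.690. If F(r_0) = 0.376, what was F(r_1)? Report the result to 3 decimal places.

-0.042

The secant line through (2.600, 0.376) and (2.700, F(r_1)) crosses zero at r_2 = 2.690.
So (2.600, 0.376), (2.700, F(r_1)), (2.690, 0) are collinear:
F(r_1) = 0.376 · (2.700 − 2.690) / (2.600 − 2.690) = 0.376 · (0.01000)/(-0.09000) = -0.04178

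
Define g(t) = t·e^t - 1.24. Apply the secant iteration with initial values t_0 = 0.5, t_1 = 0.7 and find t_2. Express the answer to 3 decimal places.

g(0.5) = -0.41564, g(0.7) = 0.16963
t_2 = 0.70000 − 0.16963·(0.70000 − 0.50000) / (0.16963 − (-0.41564)) = 0.70000 − (0.03393)/(0.58527) = 0.64203

0.642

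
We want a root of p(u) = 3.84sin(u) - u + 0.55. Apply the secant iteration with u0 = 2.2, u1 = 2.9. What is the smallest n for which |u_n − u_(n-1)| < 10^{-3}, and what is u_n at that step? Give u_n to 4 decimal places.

n = 5, u_n = 2.5835

p(2.2) = 1.454626, p(2.9) = -1.431283
u2 = 2.900000 − (-1.431283)·(0.700000)/(-2.885909) = 2.552831;  |Δ| = 0.347169
p(2.552831) = 0.129642
u3 = 2.552831 − 0.129642·(-0.347169)/(1.560925) = 2.581665;  |Δ| = 0.028834
p(2.581665) = 0.007854
u4 = 2.581665 − 0.007854·(0.028834)/(-0.121788) = 2.583525;  |Δ| = 0.001860
p(2.583525) = -0.000059
u5 = 2.583525 − (-0.000059)·(0.001860)/(-0.007913) = 2.583511;  |Δ| = 0.000014
|u5 − u4| = 0.000014 < 10^{-3}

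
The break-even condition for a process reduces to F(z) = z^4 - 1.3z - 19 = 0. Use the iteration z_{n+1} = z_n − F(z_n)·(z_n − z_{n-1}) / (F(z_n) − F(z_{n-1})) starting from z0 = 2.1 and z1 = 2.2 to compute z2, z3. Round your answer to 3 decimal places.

F(2.1) = -2.28190, F(2.2) = 1.56560
z2 = 2.20000 − 1.56560·(2.20000 − 2.10000) / (1.56560 − (-2.28190)) = 2.20000 − (0.15656)/(3.84750) = 2.15931
F(2.15931) = -0.06713
z3 = 2.15931 − (-0.06713)·(2.15931 − 2.20000) / (-0.06713 − 1.56560) = 2.15931 − (0.00273)/(-1.63273) = 2.16098

2.159, 2.161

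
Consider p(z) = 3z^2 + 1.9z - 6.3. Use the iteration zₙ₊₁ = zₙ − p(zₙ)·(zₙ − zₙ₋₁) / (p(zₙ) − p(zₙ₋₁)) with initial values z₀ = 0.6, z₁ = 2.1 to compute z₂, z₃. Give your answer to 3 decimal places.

1.008, 1.127

p(0.6) = -4.08000, p(2.1) = 10.92000
z₂ = 2.10000 − 10.92000·(2.10000 − 0.60000) / (10.92000 − (-4.08000)) = 2.10000 − (16.38000)/(15.00000) = 1.00800
p(1.00800) = -1.33661
z₃ = 1.00800 − (-1.33661)·(1.00800 − 2.10000) / (-1.33661 − 10.92000) = 1.00800 − (1.45958)/(-12.25661) = 1.12708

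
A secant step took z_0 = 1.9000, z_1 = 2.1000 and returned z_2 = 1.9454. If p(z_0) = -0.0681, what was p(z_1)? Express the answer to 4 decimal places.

0.2319

The secant line through (1.9000, -0.0681) and (2.1000, p(z_1)) crosses zero at z_2 = 1.9454.
So (1.9000, -0.0681), (2.1000, p(z_1)), (1.9454, 0) are collinear:
p(z_1) = -0.0681 · (2.1000 − 1.9454) / (1.9000 − 1.9454) = -0.0681 · (0.154600)/(-0.045400) = 0.231900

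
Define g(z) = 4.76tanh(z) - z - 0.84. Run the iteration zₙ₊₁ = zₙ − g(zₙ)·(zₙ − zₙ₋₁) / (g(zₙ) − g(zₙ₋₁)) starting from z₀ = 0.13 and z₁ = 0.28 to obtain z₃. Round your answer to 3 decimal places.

0.228

g(0.13) = -0.35466, g(0.28) = 0.17903
z₂ = 0.28000 − 0.17903·(0.28000 − 0.13000) / (0.17903 − (-0.35466)) = 0.28000 − (0.02685)/(0.53369) = 0.22968
g(0.22968) = 0.00478
z₃ = 0.22968 − 0.00478·(0.22968 − 0.28000) / (0.00478 − 0.17903) = 0.22968 − (-0.00024)/(-0.17425) = 0.22830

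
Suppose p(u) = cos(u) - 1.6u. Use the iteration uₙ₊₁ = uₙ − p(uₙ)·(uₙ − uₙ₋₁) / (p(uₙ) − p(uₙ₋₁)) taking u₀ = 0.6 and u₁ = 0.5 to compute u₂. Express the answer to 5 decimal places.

p(0.6) = -0.1346644, p(0.5) = 0.0775826
u₂ = 0.5000000 − 0.0775826·(0.5000000 − 0.6000000) / (0.0775826 − (-0.1346644)) = 0.5000000 − (-0.0077583)/(0.2122469) = 0.5365530

0.53655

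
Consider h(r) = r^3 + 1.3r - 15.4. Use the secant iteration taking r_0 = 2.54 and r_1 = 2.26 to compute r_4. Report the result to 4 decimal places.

h(2.54) = 4.289064, h(2.26) = -0.918824
r_2 = 2.260000 − (-0.918824)·(2.260000 − 2.540000) / (-0.918824 − 4.289064) = 2.260000 − (0.257271)/(-5.207888) = 2.309400
h(2.309400) = -0.080988
r_3 = 2.309400 − (-0.080988)·(2.309400 − 2.260000) / (-0.080988 − (-0.918824)) = 2.309400 − (-0.004001)/(0.837836) = 2.314175
h(2.314175) = 0.001781
r_4 = 2.314175 − 0.001781·(2.314175 − 2.309400) / (0.001781 − (-0.080988)) = 2.314175 − (0.000009)/(0.082769) = 2.314073

2.3141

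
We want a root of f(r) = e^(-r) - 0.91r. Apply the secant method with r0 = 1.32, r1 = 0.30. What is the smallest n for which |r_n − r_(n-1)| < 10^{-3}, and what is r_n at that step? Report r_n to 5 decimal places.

f(1.32) = -0.9340647, f(0.30) = 0.4678182
r2 = 0.3000000 − 0.4678182·(-1.0200000)/(1.4018829) = 0.6403812;  |Δ| = 0.3403812
f(0.6403812) = -0.0556554
r3 = 0.6403812 − (-0.0556554)·(0.3403812)/(-0.5234736) = 0.6041921;  |Δ| = 0.0361891
f(0.6041921) = -0.0032990
r4 = 0.6041921 − (-0.0032990)·(-0.0361891)/(0.0523565) = 0.6019118;  |Δ| = 0.0022803
f(0.6019118) = 0.0000237
r5 = 0.6019118 − 0.0000237·(-0.0022803)/(0.0033227) = 0.6019281;  |Δ| = 0.0000163
|r5 − r4| = 0.0000163 < 10^{-3}

n = 5, r_n = 0.60193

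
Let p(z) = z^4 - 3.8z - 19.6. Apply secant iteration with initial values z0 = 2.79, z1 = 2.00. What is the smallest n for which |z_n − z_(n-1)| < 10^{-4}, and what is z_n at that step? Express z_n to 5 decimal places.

n = 6, z_n = 2.30789

p(2.79) = 30.3902128, p(2.00) = -11.2000000
z2 = 2.0000000 − (-11.2000000)·(-0.7900000)/(-41.5902128) = 2.2127424;  |Δ| = 0.2127424
p(2.2127424) = -4.0353650
z3 = 2.2127424 − (-4.0353650)·(0.2127424)/(7.1646350) = 2.3325661;  |Δ| = 0.1198237
p(2.3325661) = 1.1392546
z4 = 2.3325661 − 1.1392546·(0.1198237)/(5.1746196) = 2.3061854;  |Δ| = 0.0263806
p(2.3061854) = -0.0771554
z5 = 2.3061854 − (-0.0771554)·(-0.0263806)/(-1.2164100) = 2.3078587;  |Δ| = 0.0016733
p(2.3078587) = -0.0013300
z6 = 2.3078587 − (-0.0013300)·(0.0016733)/(0.0758254) = 2.3078881;  |Δ| = 0.0000294
|z6 − z5| = 0.0000294 < 10^{-4}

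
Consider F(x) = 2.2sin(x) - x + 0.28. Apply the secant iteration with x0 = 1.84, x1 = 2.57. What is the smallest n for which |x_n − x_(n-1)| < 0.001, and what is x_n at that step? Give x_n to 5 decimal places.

F(1.84) = 0.5607626, F(2.57) = -1.0998611
x2 = 2.5700000 − (-1.0998611)·(0.7300000)/(-1.6606237) = 2.0865078;  |Δ| = 0.4834922
F(2.0865078) = 0.1073648
x3 = 2.0865078 − 0.1073648·(-0.4834922)/(1.2072259) = 2.1295072;  |Δ| = 0.0429994
F(2.1295072) = 0.0159589
x4 = 2.1295072 − 0.0159589·(0.0429994)/(-0.0914059) = 2.1370147;  |Δ| = 0.0075074
F(2.1370147) = -0.0003562
x5 = 2.1370147 − (-0.0003562)·(0.0075074)/(-0.0163152) = 2.1368507;  |Δ| = 0.0001639
|x5 − x4| = 0.0001639 < 0.001

n = 5, x_n = 2.13685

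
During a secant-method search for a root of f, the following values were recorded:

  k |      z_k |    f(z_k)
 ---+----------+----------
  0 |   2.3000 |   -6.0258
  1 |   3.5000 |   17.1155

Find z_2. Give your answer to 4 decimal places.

z_2 = 3.5000 − 17.1155·(3.5000 − 2.3000) / (17.1155 − (-6.0258))
   = 3.5000 − (20.538600)/(23.141300) = 2.612470

2.6125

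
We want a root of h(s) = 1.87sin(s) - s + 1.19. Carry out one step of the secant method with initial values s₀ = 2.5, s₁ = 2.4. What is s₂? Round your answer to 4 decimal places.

h(2.5) = -0.190857, h(2.4) = 0.053116
s₂ = 2.400000 − 0.053116·(2.400000 − 2.500000) / (0.053116 − (-0.190857)) = 2.400000 − (-0.005312)/(0.243973) = 2.421771

2.4218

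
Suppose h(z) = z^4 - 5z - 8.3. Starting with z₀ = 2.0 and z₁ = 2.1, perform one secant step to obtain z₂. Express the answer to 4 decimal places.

2.0780

h(2.0) = -2.300000, h(2.1) = 0.648100
z₂ = 2.100000 − 0.648100·(2.100000 − 2.000000) / (0.648100 − (-2.300000)) = 2.100000 − (0.064810)/(2.948100) = 2.078016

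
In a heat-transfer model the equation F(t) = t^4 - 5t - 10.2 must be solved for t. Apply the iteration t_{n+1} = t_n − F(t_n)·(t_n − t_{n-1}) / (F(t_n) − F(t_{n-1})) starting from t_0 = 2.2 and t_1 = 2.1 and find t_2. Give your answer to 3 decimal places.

2.136

F(2.2) = 2.22560, F(2.1) = -1.25190
t_2 = 2.10000 − (-1.25190)·(2.10000 − 2.20000) / (-1.25190 − 2.22560) = 2.10000 − (0.12519)/(-3.47750) = 2.13600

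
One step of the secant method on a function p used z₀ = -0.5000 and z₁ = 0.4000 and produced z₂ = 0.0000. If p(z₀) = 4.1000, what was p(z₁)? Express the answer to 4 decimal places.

-3.2800

The secant line through (-0.5000, 4.1000) and (0.4000, p(z₁)) crosses zero at z₂ = 0.0000.
So (-0.5000, 4.1000), (0.4000, p(z₁)), (0.0000, 0) are collinear:
p(z₁) = 4.1000 · (0.4000 − 0.0000) / (-0.5000 − 0.0000) = 4.1000 · (0.400000)/(-0.500000) = -3.280000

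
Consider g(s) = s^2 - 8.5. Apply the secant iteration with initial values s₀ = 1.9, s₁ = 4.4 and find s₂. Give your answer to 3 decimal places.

g(1.9) = -4.89000, g(4.4) = 10.86000
s₂ = 4.40000 − 10.86000·(4.40000 − 1.90000) / (10.86000 − (-4.89000)) = 4.40000 − (27.15000)/(15.75000) = 2.67619

2.676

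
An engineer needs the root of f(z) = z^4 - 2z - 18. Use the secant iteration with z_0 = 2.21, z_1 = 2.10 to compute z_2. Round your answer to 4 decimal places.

f(2.21) = 1.434433, f(2.10) = -2.751900
z_2 = 2.100000 − (-2.751900)·(2.100000 − 2.210000) / (-2.751900 − 1.434433) = 2.100000 − (0.302709)/(-4.186333) = 2.172309

2.1723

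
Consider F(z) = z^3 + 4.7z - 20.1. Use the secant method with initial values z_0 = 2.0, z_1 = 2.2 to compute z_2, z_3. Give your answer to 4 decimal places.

F(2.0) = -2.700000, F(2.2) = 0.888000
z_2 = 2.200000 − 0.888000·(2.200000 − 2.000000) / (0.888000 − (-2.700000)) = 2.200000 − (0.177600)/(3.588000) = 2.150502
F(2.150502) = -0.047309
z_3 = 2.150502 − (-0.047309)·(2.150502 − 2.200000) / (-0.047309 − 0.888000) = 2.150502 − (0.002342)/(-0.935309) = 2.153005

2.1505, 2.1530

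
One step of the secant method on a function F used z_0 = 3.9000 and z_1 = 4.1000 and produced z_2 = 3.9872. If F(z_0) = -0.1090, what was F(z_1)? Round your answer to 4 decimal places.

0.1410

The secant line through (3.9000, -0.1090) and (4.1000, F(z_1)) crosses zero at z_2 = 3.9872.
So (3.9000, -0.1090), (4.1000, F(z_1)), (3.9872, 0) are collinear:
F(z_1) = -0.1090 · (4.1000 − 3.9872) / (3.9000 − 3.9872) = -0.1090 · (0.112800)/(-0.087200) = 0.141000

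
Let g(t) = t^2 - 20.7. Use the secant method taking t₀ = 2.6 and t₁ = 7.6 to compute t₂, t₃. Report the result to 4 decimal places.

g(2.6) = -13.940000, g(7.6) = 37.060000
t₂ = 7.600000 − 37.060000·(7.600000 − 2.600000) / (37.060000 − (-13.940000)) = 7.600000 − (185.300000)/(51.000000) = 3.966667
g(3.966667) = -4.965556
t₃ = 3.966667 − (-4.965556)·(3.966667 − 7.600000) / (-4.965556 − 37.060000) = 3.966667 − (18.041519)/(-42.025556) = 4.395965

3.9667, 4.3960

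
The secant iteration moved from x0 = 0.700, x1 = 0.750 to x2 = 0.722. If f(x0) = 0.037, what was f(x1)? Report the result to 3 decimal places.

The secant line through (0.700, 0.037) and (0.750, f(x1)) crosses zero at x2 = 0.722.
So (0.700, 0.037), (0.750, f(x1)), (0.722, 0) are collinear:
f(x1) = 0.037 · (0.750 − 0.722) / (0.700 − 0.722) = 0.037 · (0.02800)/(-0.02200) = -0.04709

-0.047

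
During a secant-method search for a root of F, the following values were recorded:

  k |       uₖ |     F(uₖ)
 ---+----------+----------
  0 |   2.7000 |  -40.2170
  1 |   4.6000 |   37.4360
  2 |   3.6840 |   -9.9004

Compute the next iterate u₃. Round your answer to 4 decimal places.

3.8756

u₃ = 3.6840 − (-9.9004)·(3.6840 − 4.6000) / (-9.9004 − 37.4360)
   = 3.6840 − (9.068766)/(-47.336400) = 3.875581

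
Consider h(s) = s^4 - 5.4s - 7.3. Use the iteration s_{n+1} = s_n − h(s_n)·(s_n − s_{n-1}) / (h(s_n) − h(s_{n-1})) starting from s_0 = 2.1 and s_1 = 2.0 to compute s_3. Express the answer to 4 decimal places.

h(2.1) = 0.808100, h(2.0) = -2.100000
s_2 = 2.000000 − (-2.100000)·(2.000000 − 2.100000) / (-2.100000 − 0.808100) = 2.000000 − (0.210000)/(-2.908100) = 2.072212
h(2.072212) = -0.050968
s_3 = 2.072212 − (-0.050968)·(2.072212 − 2.000000) / (-0.050968 − (-2.100000)) = 2.072212 − (-0.003681)/(2.049032) = 2.074008

2.0740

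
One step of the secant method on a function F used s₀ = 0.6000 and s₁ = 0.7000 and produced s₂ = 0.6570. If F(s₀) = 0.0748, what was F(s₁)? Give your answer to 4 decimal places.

-0.0564

The secant line through (0.6000, 0.0748) and (0.7000, F(s₁)) crosses zero at s₂ = 0.6570.
So (0.6000, 0.0748), (0.7000, F(s₁)), (0.6570, 0) are collinear:
F(s₁) = 0.0748 · (0.7000 − 0.6570) / (0.6000 − 0.6570) = 0.0748 · (0.043000)/(-0.057000) = -0.056428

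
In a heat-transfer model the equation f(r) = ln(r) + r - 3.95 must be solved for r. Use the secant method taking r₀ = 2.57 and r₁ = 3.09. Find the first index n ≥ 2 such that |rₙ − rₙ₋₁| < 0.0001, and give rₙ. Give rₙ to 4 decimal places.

n = 4, rₙ = 2.8891

f(2.57) = -0.436094, f(3.09) = 0.268171
r₂ = 3.090000 − 0.268171·(0.520000)/(0.704265) = 2.891994;  |Δ| = 0.198006
f(2.891994) = 0.003940
r₃ = 2.891994 − 0.003940·(-0.198006)/(-0.264231) = 2.889041;  |Δ| = 0.002952
f(2.889041) = -0.000034
r₄ = 2.889041 − (-0.000034)·(-0.002952)/(-0.003974) = 2.889067;  |Δ| = 0.000025
|r₄ − r₃| = 0.000025 < 0.0001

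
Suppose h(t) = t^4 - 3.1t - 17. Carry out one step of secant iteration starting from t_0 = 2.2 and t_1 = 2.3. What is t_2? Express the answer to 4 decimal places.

2.2093

h(2.2) = -0.394400, h(2.3) = 3.854100
t_2 = 2.300000 − 3.854100·(2.300000 − 2.200000) / (3.854100 − (-0.394400)) = 2.300000 − (0.385410)/(4.248500) = 2.209283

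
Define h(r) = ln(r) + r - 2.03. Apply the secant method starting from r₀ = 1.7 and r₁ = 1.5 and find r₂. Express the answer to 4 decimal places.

1.5766

h(1.7) = 0.200628, h(1.5) = -0.124535
r₂ = 1.500000 − (-0.124535)·(1.500000 − 1.700000) / (-0.124535 − 0.200628) = 1.500000 − (0.024907)/(-0.325163) = 1.576598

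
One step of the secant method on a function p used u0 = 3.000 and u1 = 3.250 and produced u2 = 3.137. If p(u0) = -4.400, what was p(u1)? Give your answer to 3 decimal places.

3.629

The secant line through (3.000, -4.400) and (3.250, p(u1)) crosses zero at u2 = 3.137.
So (3.000, -4.400), (3.250, p(u1)), (3.137, 0) are collinear:
p(u1) = -4.400 · (3.250 − 3.137) / (3.000 − 3.137) = -4.400 · (0.11300)/(-0.13700) = 3.62920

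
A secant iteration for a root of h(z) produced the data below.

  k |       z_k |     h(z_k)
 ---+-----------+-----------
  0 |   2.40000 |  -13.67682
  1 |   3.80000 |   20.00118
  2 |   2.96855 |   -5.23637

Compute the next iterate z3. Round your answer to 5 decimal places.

3.14106

z3 = 2.96855 − (-5.23637)·(2.96855 − 3.80000) / (-5.23637 − 20.00118)
   = 2.96855 − (4.3537798)/(-25.2375500) = 3.1410620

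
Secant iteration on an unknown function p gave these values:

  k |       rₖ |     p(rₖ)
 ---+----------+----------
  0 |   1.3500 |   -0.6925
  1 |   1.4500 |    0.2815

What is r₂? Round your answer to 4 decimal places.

1.4211

r₂ = 1.4500 − 0.2815·(1.4500 − 1.3500) / (0.2815 − (-0.6925))
   = 1.4500 − (0.028150)/(0.974000) = 1.421099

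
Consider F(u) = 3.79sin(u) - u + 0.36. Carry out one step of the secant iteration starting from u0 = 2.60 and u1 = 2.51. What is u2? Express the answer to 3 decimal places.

F(2.60) = -0.28625, F(2.51) = 0.08773
u2 = 2.51000 − 0.08773·(2.51000 − 2.60000) / (0.08773 − (-0.28625)) = 2.51000 − (-0.00790)/(0.37398) = 2.53111

2.531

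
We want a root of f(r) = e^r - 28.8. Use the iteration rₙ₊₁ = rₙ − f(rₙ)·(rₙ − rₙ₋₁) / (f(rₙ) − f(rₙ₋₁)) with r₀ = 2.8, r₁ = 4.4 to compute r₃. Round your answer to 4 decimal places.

3.2467

f(2.8) = -12.355353, f(4.4) = 52.650869
r₂ = 4.400000 − 52.650869·(4.400000 − 2.800000) / (52.650869 − (-12.355353)) = 4.400000 − (84.241390)/(65.006222) = 3.104103
f(3.104103) = -6.510791
r₃ = 3.104103 − (-6.510791)·(3.104103 − 4.400000) / (-6.510791 − 52.650869) = 3.104103 − (8.437317)/(-59.161660) = 3.246717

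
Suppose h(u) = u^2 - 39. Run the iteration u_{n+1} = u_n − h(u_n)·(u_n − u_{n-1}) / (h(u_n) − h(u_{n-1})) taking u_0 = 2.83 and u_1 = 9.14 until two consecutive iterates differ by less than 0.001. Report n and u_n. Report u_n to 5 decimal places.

h(2.83) = -30.9911000, h(9.14) = 44.5396000
u_2 = 9.1400000 − 44.5396000·(6.3100000)/(75.5307000) = 5.4190643;  |Δ| = 3.7209357
h(5.4190643) = -9.6337418
u_3 = 5.4190643 − (-9.6337418)·(-3.7209357)/(-54.1733418) = 6.0807649;  |Δ| = 0.6617006
h(6.0807649) = -2.0242977
u_4 = 6.0807649 − (-2.0242977)·(0.6617006)/(7.6094441) = 6.2567934;  |Δ| = 0.1760285
h(6.2567934) = 0.1474642
u_5 = 6.2567934 − 0.1474642·(0.1760285)/(2.1717619) = 6.2448410;  |Δ| = 0.0119525
h(6.2448410) = -0.0019611
u_6 = 6.2448410 − (-0.0019611)·(-0.0119525)/(-0.1494253) = 6.2449979;  |Δ| = 0.0001569
|u_6 − u_5| = 0.0001569 < 0.001

n = 6, u_n = 6.24500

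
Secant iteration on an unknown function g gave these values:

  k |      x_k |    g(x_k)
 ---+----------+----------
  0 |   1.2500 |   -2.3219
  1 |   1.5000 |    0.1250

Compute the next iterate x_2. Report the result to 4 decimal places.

1.4872

x_2 = 1.5000 − 0.1250·(1.5000 − 1.2500) / (0.1250 − (-2.3219))
   = 1.5000 − (0.031250)/(2.446900) = 1.487229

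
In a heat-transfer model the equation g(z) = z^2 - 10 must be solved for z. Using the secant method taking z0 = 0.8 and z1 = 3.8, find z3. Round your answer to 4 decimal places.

3.1308

g(0.8) = -9.360000, g(3.8) = 4.440000
z2 = 3.800000 − 4.440000·(3.800000 − 0.800000) / (4.440000 − (-9.360000)) = 3.800000 − (13.320000)/(13.800000) = 2.834783
g(2.834783) = -1.964008
z3 = 2.834783 − (-1.964008)·(2.834783 − 3.800000) / (-1.964008 − 4.440000) = 2.834783 − (1.895694)/(-6.404008) = 3.130799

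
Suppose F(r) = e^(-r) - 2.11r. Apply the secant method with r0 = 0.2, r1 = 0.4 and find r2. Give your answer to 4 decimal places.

F(0.2) = 0.396731, F(0.4) = -0.173680
r2 = 0.400000 − (-0.173680)·(0.400000 − 0.200000) / (-0.173680 − 0.396731) = 0.400000 − (-0.034736)/(-0.570411) = 0.339104

0.3391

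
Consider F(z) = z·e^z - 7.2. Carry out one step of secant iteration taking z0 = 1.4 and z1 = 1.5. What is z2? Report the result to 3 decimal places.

F(1.4) = -1.52272, F(1.5) = -0.47747
z2 = 1.50000 − (-0.47747)·(1.50000 − 1.40000) / (-0.47747 − (-1.52272)) = 1.50000 − (-0.04775)/(1.04525) = 1.54568

1.546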